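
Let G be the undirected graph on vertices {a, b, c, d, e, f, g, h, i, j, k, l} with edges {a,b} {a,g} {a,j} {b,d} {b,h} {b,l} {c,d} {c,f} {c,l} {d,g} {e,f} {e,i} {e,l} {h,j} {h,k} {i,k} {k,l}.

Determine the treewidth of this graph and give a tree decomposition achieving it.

Treewidth 3.
One optimal decomposition is:
Bags: B1 = {c, e, f, i}  B2 = {c, e, i, l}  B3 = {c, i, k, l}  B4 = {c, d, k, l}  B5 = {b, d, k, l}  B6 = {b, d, h, k}  B7 = {b, d, g, h}  B8 = {a, b, g, h}  B9 = {a, g, h, j}
Tree: B1–B2, B2–B3, B3–B4, B4–B5, B5–B6, B6–B7, B7–B8, B8–B9

Each bag holds 4 vertices, so the decomposition has width 3, which upper-bounds the treewidth. For the lower bound: the 4 vertex sets {e,f,i}, {c}, {l}, {b,d,h,k} are disjoint, each induces a connected subgraph, and every pair is joined by at least one edge of G. Contracting each set to a single vertex therefore yields K_{4} as a minor, and since treewidth is minor-monotone, tw(G) ≥ tw(K_{4}) = 3. Combining the bounds, tw(G) = 3.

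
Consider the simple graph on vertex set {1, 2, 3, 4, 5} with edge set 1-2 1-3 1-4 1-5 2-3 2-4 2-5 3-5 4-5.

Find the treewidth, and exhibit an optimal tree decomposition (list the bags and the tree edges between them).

Each bag holds 4 vertices, so the decomposition has width 3, which upper-bounds the treewidth. For the lower bound, the 4 vertices {1, 2, 3, 5} are pairwise adjacent, and any tree decomposition puts a clique entirely inside one bag — forcing width ≥ 3. The upper and lower bounds meet at 3, so that is the treewidth.

Treewidth 3.
Bags: B1 = {1, 2, 4, 5}  B2 = {1, 2, 3, 5}
Tree: B1–B2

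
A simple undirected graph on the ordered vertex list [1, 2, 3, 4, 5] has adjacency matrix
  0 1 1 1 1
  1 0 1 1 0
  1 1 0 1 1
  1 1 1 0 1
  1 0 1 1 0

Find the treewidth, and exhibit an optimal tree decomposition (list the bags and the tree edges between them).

Treewidth 3.
Bags: B1 = {1, 3, 4, 5}  B2 = {1, 2, 3, 4}
Tree: B1–B2

Each bag holds 4 vertices, so the decomposition has width 3, which upper-bounds the treewidth. On the other hand G contains the 4-clique {1, 2, 3, 4}. A clique must lie in a single bag of any decomposition, so no decomposition can have width below 3. Combining the bounds, tw(G) = 3.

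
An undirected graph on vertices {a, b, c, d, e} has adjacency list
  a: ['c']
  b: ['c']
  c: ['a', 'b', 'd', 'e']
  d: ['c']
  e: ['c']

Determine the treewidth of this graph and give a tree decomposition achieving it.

Treewidth 1.
One optimal decomposition is:
Bags: B1 = {a, c}  B2 = {c, e}  B3 = {b, c}  B4 = {c, d}
Tree: B1–B2, B1–B3, B3–B4

Each bag holds 2 vertices, so the decomposition has width 1, which upper-bounds the treewidth. Any graph with an edge has treewidth ≥ 1, and G has the edge a–c. Hence tw(G) = 1 exactly.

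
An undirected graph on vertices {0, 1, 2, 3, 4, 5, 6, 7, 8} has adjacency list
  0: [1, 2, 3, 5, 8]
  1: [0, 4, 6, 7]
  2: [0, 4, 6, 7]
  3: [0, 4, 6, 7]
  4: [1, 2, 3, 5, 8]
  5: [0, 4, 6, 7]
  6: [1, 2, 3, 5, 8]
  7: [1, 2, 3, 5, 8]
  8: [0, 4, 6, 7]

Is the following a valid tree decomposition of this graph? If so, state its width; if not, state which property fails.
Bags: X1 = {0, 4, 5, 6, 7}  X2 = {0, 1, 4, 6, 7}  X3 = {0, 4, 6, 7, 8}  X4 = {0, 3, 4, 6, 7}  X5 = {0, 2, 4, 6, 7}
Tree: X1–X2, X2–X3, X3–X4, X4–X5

Vertex coverage: the bags together contain {0, 1, 2, 3, 4, 5, 6, 7, 8}, the full vertex set. Edge coverage: each edge of G has both endpoints in at least one bag. Running intersection: for every vertex, the bags containing it form a connected subtree. All three properties hold, so this is a valid tree decomposition of width max|bag| − 1 = 4, and hence tw(G) ≤ 4.

Yes; width 4.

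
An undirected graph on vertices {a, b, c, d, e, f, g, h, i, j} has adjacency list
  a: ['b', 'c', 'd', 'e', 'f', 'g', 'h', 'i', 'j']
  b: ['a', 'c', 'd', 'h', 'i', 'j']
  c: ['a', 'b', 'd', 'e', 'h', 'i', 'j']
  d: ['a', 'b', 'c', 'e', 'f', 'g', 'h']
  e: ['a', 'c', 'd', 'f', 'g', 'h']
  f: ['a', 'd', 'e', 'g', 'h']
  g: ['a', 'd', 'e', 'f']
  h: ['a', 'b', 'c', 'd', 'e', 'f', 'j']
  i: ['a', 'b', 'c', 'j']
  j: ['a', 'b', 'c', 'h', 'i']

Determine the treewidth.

A width-4 tree decomposition is:
Bags: B1 = {a, b, c, d, h}  B2 = {a, c, d, e, h}  B3 = {a, b, c, h, j}  B4 = {a, d, e, f, h}  B5 = {a, b, c, i, j}  B6 = {a, d, e, f, g}
Tree: B1–B2, B1–B3, B2–B4, B3–B5, B4–B6
Each bag holds 5 vertices, so the decomposition has width 4, which upper-bounds the treewidth. For the lower bound, the 5 vertices {a, d, e, f, g} are pairwise adjacent, and any tree decomposition puts a clique entirely inside one bag — forcing width ≥ 4. Combining the bounds, tw(G) = 4.

4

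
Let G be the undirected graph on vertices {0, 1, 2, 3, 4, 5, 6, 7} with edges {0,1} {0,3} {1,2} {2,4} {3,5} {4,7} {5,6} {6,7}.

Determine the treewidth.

2

A width-2 tree decomposition is:
Bags: B1 = {2, 4, 7}  B2 = {2, 6, 7}  B3 = {2, 5, 6}  B4 = {2, 3, 5}  B5 = {0, 2, 3}  B6 = {0, 1, 2}
Tree: B1–B2, B2–B3, B3–B4, B4–B5, B5–B6
Each bag holds 3 vertices, so the decomposition has width 2, which upper-bounds the treewidth. For the lower bound, G contains the cycle 2–4–7–6–5–3–0–1–2, so G is not a forest; only forests have treewidth ≤ 1, hence tw(G) ≥ 2. The upper and lower bounds meet at 2, so that is the treewidth.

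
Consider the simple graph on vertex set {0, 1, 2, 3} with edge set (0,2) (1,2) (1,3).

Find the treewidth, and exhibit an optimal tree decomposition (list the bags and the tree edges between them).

Each bag holds 2 vertices, so the decomposition has width 1, which upper-bounds the treewidth. Any graph with an edge has treewidth ≥ 1, and G has the edge 0–2. Hence tw(G) = 1 exactly.

Treewidth 1.
One optimal decomposition is:
Bags: B1 = {0, 2}  B2 = {1, 2}  B3 = {1, 3}
Tree: B1–B2, B2–B3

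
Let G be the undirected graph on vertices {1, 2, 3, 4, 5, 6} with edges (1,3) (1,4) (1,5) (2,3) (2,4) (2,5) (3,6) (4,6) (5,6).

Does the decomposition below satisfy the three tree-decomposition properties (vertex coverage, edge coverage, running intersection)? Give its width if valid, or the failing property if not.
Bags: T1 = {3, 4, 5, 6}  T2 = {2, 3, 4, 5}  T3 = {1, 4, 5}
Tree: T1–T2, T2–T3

A tree decomposition must satisfy three properties: every vertex lies in some bag; for every edge, both endpoints lie together in some bag; and for every vertex, the bags containing it form a connected subtree. Here edge (3,1) lies in no bag, so the decomposition is invalid.

No — edge (3,1) lies in no bag.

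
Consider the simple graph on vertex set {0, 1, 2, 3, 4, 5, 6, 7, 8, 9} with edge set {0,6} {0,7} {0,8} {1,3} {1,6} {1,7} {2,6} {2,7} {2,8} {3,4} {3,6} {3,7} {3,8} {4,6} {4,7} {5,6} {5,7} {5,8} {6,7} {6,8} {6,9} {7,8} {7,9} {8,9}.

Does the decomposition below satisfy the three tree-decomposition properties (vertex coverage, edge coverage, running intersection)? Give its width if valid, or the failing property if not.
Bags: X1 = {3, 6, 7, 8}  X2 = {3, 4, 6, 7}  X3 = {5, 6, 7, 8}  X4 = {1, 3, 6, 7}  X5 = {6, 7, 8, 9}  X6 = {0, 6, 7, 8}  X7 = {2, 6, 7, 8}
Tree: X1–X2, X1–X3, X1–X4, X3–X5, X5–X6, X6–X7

Checking the three conditions: (i) the bags cover all of {0, 1, 2, 3, 4, 5, 6, 7, 8, 9}; (ii) for each edge, some bag contains both endpoints; (iii) the bags containing any fixed vertex form a subtree. All hold, so the decomposition is valid with width 4 − 1 = 3.

Yes; width 3.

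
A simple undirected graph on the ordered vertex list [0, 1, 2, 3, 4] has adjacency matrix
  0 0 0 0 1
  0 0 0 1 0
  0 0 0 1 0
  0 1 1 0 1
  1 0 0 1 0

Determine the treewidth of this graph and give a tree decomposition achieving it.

Treewidth 1.
One optimal decomposition is:
Bags: B1 = {0, 4}  B2 = {3, 4}  B3 = {2, 3}  B4 = {1, 3}
Tree: B1–B2, B2–B3, B3–B4

Each bag holds 2 vertices, so the decomposition has width 1, which upper-bounds the treewidth. G has an edge, so its treewidth is at least 1. Combining the bounds, tw(G) = 1.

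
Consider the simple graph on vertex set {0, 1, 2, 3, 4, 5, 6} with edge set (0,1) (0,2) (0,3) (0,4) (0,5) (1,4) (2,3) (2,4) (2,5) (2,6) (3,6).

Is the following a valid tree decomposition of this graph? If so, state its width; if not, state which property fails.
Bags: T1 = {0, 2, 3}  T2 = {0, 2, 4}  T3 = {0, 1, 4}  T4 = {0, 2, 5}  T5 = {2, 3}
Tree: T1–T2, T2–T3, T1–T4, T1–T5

No — vertex 6 appears in no bag.

A tree decomposition must satisfy three properties: every vertex lies in some bag; for every edge, both endpoints lie together in some bag; and for every vertex, the bags containing it form a connected subtree. Here vertex 6 appears in no bag, so the decomposition is invalid.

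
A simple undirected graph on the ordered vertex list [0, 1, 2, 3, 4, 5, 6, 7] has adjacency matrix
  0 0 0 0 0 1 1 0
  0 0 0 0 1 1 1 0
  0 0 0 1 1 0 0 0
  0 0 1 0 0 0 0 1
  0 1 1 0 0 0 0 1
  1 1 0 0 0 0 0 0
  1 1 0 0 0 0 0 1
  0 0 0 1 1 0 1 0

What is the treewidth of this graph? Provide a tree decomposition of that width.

Treewidth 2.
Bags: B1 = {0, 1, 5}  B2 = {0, 1, 6}  B3 = {1, 4, 6}  B4 = {4, 6, 7}  B5 = {2, 4, 7}  B6 = {2, 3, 7}
Tree: B1–B2, B2–B3, B3–B4, B4–B5, B5–B6

Every bag has size at most 3, so the width is 3 − 1 = 2 and tw(G) ≤ 2. For the lower bound, G contains the cycle 5–0–6–1–5, so G is not a forest; only forests have treewidth ≤ 1, hence tw(G) ≥ 2. Therefore the treewidth is 2.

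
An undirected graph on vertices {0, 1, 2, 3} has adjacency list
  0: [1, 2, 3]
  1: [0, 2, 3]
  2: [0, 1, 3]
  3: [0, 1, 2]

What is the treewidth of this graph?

A width-3 tree decomposition is:
Bags: B1 = {0, 1, 2, 3}
Tree: (single bag)
A single bag containing all 4 vertices is trivially a valid decomposition of width 3. For the lower bound, the 4 vertices {0, 1, 2, 3} are pairwise adjacent, and any tree decomposition puts a clique entirely inside one bag — forcing width ≥ 3. The upper and lower bounds meet at 3, so that is the treewidth.

3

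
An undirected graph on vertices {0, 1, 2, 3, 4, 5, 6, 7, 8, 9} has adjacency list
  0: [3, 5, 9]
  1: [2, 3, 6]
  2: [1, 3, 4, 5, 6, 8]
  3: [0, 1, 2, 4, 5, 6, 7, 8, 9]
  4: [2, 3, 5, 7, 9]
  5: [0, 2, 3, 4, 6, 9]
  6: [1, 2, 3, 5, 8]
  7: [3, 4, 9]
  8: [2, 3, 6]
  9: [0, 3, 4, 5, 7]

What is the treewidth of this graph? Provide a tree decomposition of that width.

Treewidth 3.
Bags: B1 = {2, 3, 4, 5}  B2 = {2, 3, 5, 6}  B3 = {3, 4, 5, 9}  B4 = {3, 4, 7, 9}  B5 = {2, 3, 6, 8}  B6 = {0, 3, 5, 9}  B7 = {1, 2, 3, 6}
Tree: B1–B2, B1–B3, B3–B4, B2–B5, B3–B6, B5–B7

Each bag holds 4 vertices, so the decomposition has width 3, which upper-bounds the treewidth. On the other hand G contains the 4-clique {0, 3, 5, 9}. A clique must lie in a single bag of any decomposition, so no decomposition can have width below 3. The upper and lower bounds meet at 3, so that is the treewidth.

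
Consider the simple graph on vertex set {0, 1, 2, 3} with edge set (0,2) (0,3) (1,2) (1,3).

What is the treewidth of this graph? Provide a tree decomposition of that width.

Treewidth 2.
One such decomposition:
Bags: B1 = {0, 1, 2}  B2 = {0, 1, 3}
Tree: B1–B2

Each bag holds 3 vertices, so the decomposition has width 2, which upper-bounds the treewidth. Since 0–2–1–3–0 is a cycle in G, G is not acyclic. Forests are exactly the graphs of treewidth ≤ 1, so tw(G) ≥ 2. Hence tw(G) = 2 exactly.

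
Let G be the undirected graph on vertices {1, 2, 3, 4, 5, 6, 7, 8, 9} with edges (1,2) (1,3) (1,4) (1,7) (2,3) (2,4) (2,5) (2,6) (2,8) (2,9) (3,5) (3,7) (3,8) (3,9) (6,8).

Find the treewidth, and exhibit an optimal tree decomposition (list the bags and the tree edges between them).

The largest bag has 3 vertices, giving width 2; this decomposition certifies tw(G) ≤ 2. Conversely, {2, 3, 8} is a clique of size 3, and the vertices of any clique must share a bag in every tree decomposition; so some bag has ≥ 3 vertices and tw(G) ≥ 2. Hence tw(G) = 2 exactly.

Treewidth 2.
One optimal decomposition is:
Bags: B1 = {2, 3, 8}  B2 = {2, 3, 5}  B3 = {2, 6, 8}  B4 = {1, 2, 3}  B5 = {1, 2, 4}  B6 = {2, 3, 9}  B7 = {1, 3, 7}
Tree: B1–B2, B1–B3, B2–B4, B4–B5, B4–B6, B4–B7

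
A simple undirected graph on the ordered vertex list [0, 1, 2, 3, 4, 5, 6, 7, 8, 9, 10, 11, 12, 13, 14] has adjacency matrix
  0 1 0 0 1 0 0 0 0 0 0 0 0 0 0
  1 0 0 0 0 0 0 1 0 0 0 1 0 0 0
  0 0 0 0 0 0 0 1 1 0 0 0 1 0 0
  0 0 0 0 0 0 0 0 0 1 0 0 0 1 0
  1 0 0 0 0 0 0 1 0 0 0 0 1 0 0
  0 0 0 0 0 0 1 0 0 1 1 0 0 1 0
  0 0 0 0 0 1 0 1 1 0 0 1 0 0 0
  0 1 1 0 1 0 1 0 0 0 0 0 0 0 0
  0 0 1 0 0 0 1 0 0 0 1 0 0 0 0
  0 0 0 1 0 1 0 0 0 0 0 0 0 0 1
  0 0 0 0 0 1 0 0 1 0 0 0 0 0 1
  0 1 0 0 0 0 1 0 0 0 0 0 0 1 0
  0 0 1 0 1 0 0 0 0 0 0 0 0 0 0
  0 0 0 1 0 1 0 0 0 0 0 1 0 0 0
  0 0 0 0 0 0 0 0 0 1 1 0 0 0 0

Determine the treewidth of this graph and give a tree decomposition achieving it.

Each bag holds 4 vertices, so the decomposition has width 3, which upper-bounds the treewidth. For the lower bound: the 4 vertex sets {3,9,14}, {10}, {5}, {6,8,11,13} are disjoint, each induces a connected subgraph, and every pair is joined by at least one edge of G. Contracting each set to a single vertex therefore yields K_{4} as a minor, and since treewidth is minor-monotone, tw(G) ≥ tw(K_{4}) = 3. Hence tw(G) = 3 exactly.

Treewidth 3.
Bags: B1 = {3, 9, 10, 14}  B2 = {3, 5, 9, 10}  B3 = {3, 5, 10, 13}  B4 = {5, 8, 10, 13}  B5 = {5, 6, 8, 13}  B6 = {6, 8, 11, 13}  B7 = {2, 6, 8, 11}  B8 = {2, 6, 7, 11}  B9 = {1, 2, 7, 11}  B10 = {1, 2, 7, 12}  B11 = {1, 4, 7, 12}  B12 = {0, 1, 4, 12}
Tree: B1–B2, B2–B3, B3–B4, B4–B5, B5–B6, B6–B7, B7–B8, B8–B9, B9–B10, B10–B11, B11–B12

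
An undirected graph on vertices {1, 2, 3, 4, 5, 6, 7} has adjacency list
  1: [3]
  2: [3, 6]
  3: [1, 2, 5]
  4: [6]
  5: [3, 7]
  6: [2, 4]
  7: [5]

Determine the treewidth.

A width-1 tree decomposition is:
Bags: B1 = {2, 6}  B2 = {2, 3}  B3 = {3, 5}  B4 = {5, 7}  B5 = {4, 6}  B6 = {1, 3}
Tree: B1–B2, B2–B3, B3–B4, B1–B5, B3–B6
The largest bag has 2 vertices, giving width 1; this decomposition certifies tw(G) ≤ 1. Any graph with an edge has treewidth ≥ 1, and G has the edge 6–2. Therefore the treewidth is 1.

1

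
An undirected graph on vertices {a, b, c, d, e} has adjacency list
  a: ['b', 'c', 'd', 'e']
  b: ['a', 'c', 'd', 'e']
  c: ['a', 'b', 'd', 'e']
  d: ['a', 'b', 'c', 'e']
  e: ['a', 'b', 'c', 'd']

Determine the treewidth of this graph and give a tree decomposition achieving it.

With just one bag of size 5, the width is 5 − 1 = 4, so tw(G) ≤ 4. For the lower bound, the 5 vertices {a, b, c, d, e} are pairwise adjacent, and any tree decomposition puts a clique entirely inside one bag — forcing width ≥ 4. Combining the bounds, tw(G) = 4.

Treewidth 4.
One optimal decomposition is:
Bags: B1 = {a, b, c, d, e}
Tree: (single bag)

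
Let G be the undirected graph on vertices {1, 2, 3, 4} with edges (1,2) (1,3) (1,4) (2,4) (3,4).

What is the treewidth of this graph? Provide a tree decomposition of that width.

Each bag holds 3 vertices, so the decomposition has width 2, which upper-bounds the treewidth. For the lower bound, the 3 vertices {1, 2, 4} are pairwise adjacent, and any tree decomposition puts a clique entirely inside one bag — forcing width ≥ 2. Therefore the treewidth is 2.

Treewidth 2.
One such decomposition:
Bags: B1 = {1, 3, 4}  B2 = {1, 2, 4}
Tree: B1–B2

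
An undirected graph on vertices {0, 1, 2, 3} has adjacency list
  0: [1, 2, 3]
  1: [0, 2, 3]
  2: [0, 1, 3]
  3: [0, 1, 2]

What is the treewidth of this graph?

3

A width-3 tree decomposition is:
Bags: B1 = {0, 1, 2, 3}
Tree: (single bag)
A single bag containing all 4 vertices is trivially a valid decomposition of width 3. On the other hand G contains the 4-clique {0, 1, 2, 3}. A clique must lie in a single bag of any decomposition, so no decomposition can have width below 3. The upper and lower bounds meet at 3, so that is the treewidth.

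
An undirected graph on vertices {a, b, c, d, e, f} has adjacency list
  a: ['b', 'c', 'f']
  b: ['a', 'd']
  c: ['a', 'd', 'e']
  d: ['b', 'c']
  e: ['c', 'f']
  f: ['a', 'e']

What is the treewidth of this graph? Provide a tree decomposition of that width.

The largest bag has 3 vertices, giving width 2; this decomposition certifies tw(G) ≤ 2. The edges b–d–c–a–b form a cycle, so G is not a tree and its treewidth is at least 2. The upper and lower bounds meet at 2, so that is the treewidth.

Treewidth 2.
One such decomposition:
Bags: B1 = {a, b, d}  B2 = {a, c, d}  B3 = {a, c, f}  B4 = {c, e, f}
Tree: B1–B2, B2–B3, B3–B4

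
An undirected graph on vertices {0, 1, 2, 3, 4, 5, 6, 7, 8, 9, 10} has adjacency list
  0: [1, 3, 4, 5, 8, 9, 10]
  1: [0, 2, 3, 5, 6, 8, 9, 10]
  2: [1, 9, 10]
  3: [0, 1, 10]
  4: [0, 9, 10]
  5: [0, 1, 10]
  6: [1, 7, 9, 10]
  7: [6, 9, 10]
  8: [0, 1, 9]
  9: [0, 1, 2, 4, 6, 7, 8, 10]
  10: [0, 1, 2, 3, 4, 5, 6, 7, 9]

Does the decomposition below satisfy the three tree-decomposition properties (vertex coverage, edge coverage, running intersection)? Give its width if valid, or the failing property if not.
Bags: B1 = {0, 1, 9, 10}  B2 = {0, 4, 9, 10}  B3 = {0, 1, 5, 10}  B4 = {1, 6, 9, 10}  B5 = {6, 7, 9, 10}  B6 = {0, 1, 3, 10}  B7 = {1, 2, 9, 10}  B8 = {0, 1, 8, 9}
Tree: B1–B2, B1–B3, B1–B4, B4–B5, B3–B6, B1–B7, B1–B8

Vertex coverage: the bags together contain {0, 1, 2, 3, 4, 5, 6, 7, 8, 9, 10}, the full vertex set. Edge coverage: each edge of G has both endpoints in at least one bag. Running intersection: for every vertex, the bags containing it form a connected subtree. All three properties hold, so this is a valid tree decomposition of width max|bag| − 1 = 3, and hence tw(G) ≤ 3.

Yes; width 3.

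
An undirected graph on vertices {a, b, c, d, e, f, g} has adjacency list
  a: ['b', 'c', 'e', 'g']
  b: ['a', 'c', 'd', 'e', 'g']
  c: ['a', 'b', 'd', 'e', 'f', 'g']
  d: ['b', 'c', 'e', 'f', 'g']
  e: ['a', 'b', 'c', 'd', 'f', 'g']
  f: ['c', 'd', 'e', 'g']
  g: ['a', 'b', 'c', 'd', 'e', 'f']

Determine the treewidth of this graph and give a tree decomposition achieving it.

Treewidth 4.
One optimal decomposition is:
Bags: B1 = {b, c, d, e, g}  B2 = {a, b, c, e, g}  B3 = {c, d, e, f, g}
Tree: B1–B2, B1–B3

The largest bag has 5 vertices, giving width 4; this decomposition certifies tw(G) ≤ 4. On the other hand G contains the 5-clique {c, d, e, f, g}. A clique must lie in a single bag of any decomposition, so no decomposition can have width below 4. Therefore the treewidth is 4.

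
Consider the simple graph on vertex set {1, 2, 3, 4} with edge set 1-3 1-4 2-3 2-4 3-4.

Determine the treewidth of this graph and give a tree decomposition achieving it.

Each bag holds 3 vertices, so the decomposition has width 2, which upper-bounds the treewidth. Conversely, {1, 3, 4} is a clique of size 3, and the vertices of any clique must share a bag in every tree decomposition; so some bag has ≥ 3 vertices and tw(G) ≥ 2. Hence tw(G) = 2 exactly.

Treewidth 2.
Bags: B1 = {1, 3, 4}  B2 = {2, 3, 4}
Tree: B1–B2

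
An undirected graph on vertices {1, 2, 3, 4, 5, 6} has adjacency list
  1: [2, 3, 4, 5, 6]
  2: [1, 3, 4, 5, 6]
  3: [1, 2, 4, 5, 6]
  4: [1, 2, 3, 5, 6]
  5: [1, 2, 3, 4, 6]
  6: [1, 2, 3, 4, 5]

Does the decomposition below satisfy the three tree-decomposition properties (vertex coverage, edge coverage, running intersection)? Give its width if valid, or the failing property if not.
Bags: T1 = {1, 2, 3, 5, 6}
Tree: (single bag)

No — vertex 4 appears in no bag.

A tree decomposition must satisfy three properties: every vertex lies in some bag; for every edge, both endpoints lie together in some bag; and for every vertex, the bags containing it form a connected subtree. Here vertex 4 appears in no bag, so the decomposition is invalid.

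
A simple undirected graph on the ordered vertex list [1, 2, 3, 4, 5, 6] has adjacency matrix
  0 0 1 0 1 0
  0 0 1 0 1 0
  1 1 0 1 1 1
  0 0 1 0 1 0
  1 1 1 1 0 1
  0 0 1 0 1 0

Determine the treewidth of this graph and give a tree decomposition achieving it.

Treewidth 2.
Bags: B1 = {2, 3, 5}  B2 = {3, 4, 5}  B3 = {1, 3, 5}  B4 = {3, 5, 6}
Tree: B1–B2, B2–B3, B3–B4

Every bag has size at most 3, so the width is 3 − 1 = 2 and tw(G) ≤ 2. For the lower bound, the 3 vertices {1, 3, 5} are pairwise adjacent, and any tree decomposition puts a clique entirely inside one bag — forcing width ≥ 2. The upper and lower bounds meet at 2, so that is the treewidth.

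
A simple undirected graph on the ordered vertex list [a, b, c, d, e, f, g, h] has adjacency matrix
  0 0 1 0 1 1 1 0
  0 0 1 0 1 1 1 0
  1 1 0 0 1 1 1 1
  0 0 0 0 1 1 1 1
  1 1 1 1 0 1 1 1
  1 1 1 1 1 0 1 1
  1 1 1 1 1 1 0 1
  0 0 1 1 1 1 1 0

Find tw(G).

A width-4 tree decomposition is:
Bags: B1 = {a, c, e, f, g}  B2 = {b, c, e, f, g}  B3 = {c, e, f, g, h}  B4 = {d, e, f, g, h}
Tree: B1–B2, B2–B3, B3–B4
Each bag holds 5 vertices, so the decomposition has width 4, which upper-bounds the treewidth. For the lower bound, the 5 vertices {d, e, f, g, h} are pairwise adjacent, and any tree decomposition puts a clique entirely inside one bag — forcing width ≥ 4. Hence tw(G) = 4 exactly.

4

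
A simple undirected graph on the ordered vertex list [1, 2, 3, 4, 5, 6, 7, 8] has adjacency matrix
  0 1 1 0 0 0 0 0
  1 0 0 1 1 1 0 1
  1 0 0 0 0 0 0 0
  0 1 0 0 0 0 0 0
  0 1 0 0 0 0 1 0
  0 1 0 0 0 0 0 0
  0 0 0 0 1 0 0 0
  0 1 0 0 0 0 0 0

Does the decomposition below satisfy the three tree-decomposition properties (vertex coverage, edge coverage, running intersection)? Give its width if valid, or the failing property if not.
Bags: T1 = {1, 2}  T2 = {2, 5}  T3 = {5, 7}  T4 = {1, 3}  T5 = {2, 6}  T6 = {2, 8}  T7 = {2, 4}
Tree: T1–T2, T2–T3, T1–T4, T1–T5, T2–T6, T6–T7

Yes; width 1.

Checking the three conditions: (i) the bags cover all of {1, 2, 3, 4, 5, 6, 7, 8}; (ii) for each edge, some bag contains both endpoints; (iii) the bags containing any fixed vertex form a subtree. All hold, so the decomposition is valid with width 2 − 1 = 1.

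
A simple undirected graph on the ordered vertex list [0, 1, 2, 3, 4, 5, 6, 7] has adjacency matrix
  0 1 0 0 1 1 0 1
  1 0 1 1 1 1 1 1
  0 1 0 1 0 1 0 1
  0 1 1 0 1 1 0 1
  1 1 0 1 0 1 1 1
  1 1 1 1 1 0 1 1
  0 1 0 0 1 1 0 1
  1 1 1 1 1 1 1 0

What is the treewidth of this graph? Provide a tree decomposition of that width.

Treewidth 4.
One optimal decomposition is:
Bags: B1 = {1, 2, 3, 5, 7}  B2 = {1, 3, 4, 5, 7}  B3 = {1, 4, 5, 6, 7}  B4 = {0, 1, 4, 5, 7}
Tree: B1–B2, B2–B3, B3–B4

The largest bag has 5 vertices, giving width 4; this decomposition certifies tw(G) ≤ 4. Conversely, {1, 2, 3, 5, 7} is a clique of size 5, and the vertices of any clique must share a bag in every tree decomposition; so some bag has ≥ 5 vertices and tw(G) ≥ 4. Hence tw(G) = 4 exactly.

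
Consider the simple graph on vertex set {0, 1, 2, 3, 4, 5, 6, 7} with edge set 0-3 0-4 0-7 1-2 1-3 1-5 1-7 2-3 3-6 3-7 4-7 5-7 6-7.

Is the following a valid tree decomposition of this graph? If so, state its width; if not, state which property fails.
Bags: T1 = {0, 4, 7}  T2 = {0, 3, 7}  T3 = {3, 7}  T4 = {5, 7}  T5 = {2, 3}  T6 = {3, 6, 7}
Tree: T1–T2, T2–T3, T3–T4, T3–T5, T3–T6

A tree decomposition must satisfy three properties: every vertex lies in some bag; for every edge, both endpoints lie together in some bag; and for every vertex, the bags containing it form a connected subtree. Here vertex 1 appears in no bag, so the decomposition is invalid.

No — vertex 1 appears in no bag.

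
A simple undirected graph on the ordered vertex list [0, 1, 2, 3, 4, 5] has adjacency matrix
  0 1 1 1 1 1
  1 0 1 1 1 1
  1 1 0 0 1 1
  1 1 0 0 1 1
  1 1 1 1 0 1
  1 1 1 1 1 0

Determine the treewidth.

4

A width-4 tree decomposition is:
Bags: B1 = {0, 1, 2, 4, 5}  B2 = {0, 1, 3, 4, 5}
Tree: B1–B2
Every bag has size at most 5, so the width is 5 − 1 = 4 and tw(G) ≤ 4. For the lower bound, the 5 vertices {0, 1, 2, 4, 5} are pairwise adjacent, and any tree decomposition puts a clique entirely inside one bag — forcing width ≥ 4. Combining the bounds, tw(G) = 4.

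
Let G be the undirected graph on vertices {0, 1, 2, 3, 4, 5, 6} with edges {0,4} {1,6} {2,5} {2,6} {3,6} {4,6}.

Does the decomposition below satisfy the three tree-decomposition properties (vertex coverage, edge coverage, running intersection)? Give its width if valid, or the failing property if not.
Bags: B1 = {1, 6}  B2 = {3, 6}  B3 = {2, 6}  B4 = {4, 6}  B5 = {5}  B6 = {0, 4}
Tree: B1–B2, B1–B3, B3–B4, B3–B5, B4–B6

No — edge (2,5) lies in no bag.

A tree decomposition must satisfy three properties: every vertex lies in some bag; for every edge, both endpoints lie together in some bag; and for every vertex, the bags containing it form a connected subtree. Here edge (2,5) lies in no bag, so the decomposition is invalid.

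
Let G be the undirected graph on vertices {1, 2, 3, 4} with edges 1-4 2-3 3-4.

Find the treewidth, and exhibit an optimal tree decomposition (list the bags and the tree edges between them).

The largest bag has 2 vertices, giving width 1; this decomposition certifies tw(G) ≤ 1. G has an edge, so its treewidth is at least 1. Combining the bounds, tw(G) = 1.

Treewidth 1.
One optimal decomposition is:
Bags: B1 = {2, 3}  B2 = {3, 4}  B3 = {1, 4}
Tree: B1–B2, B2–B3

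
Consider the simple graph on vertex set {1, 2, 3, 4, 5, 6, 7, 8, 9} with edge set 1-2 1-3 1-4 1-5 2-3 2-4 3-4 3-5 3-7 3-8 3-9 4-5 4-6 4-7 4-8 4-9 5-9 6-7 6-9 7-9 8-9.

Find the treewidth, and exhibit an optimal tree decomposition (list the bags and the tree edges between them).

Treewidth 3.
One such decomposition:
Bags: B1 = {3, 4, 7, 9}  B2 = {3, 4, 8, 9}  B3 = {3, 4, 5, 9}  B4 = {4, 6, 7, 9}  B5 = {1, 3, 4, 5}  B6 = {1, 2, 3, 4}
Tree: B1–B2, B1–B3, B1–B4, B3–B5, B5–B6

Each bag holds 4 vertices, so the decomposition has width 3, which upper-bounds the treewidth. For the lower bound, the 4 vertices {1, 2, 3, 4} are pairwise adjacent, and any tree decomposition puts a clique entirely inside one bag — forcing width ≥ 3. The upper and lower bounds meet at 3, so that is the treewidth.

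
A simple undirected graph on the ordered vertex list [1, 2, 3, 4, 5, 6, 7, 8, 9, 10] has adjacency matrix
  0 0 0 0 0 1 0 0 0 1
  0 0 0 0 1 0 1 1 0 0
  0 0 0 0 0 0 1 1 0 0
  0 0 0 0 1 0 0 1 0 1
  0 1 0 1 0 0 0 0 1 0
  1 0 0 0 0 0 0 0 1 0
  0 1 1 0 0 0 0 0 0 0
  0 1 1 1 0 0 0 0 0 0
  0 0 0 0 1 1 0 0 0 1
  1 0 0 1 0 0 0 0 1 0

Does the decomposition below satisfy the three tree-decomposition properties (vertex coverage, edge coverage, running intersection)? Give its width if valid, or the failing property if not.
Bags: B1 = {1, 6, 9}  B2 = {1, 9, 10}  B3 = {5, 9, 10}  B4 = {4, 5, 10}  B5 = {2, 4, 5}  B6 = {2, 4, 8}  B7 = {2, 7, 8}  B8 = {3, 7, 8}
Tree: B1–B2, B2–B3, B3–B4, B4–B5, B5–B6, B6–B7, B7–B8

Yes; width 2.

Checking the three conditions: (i) the bags cover all of {1, 2, 3, 4, 5, 6, 7, 8, 9, 10}; (ii) for each edge, some bag contains both endpoints; (iii) the bags containing any fixed vertex form a subtree. All hold, so the decomposition is valid with width 3 − 1 = 2.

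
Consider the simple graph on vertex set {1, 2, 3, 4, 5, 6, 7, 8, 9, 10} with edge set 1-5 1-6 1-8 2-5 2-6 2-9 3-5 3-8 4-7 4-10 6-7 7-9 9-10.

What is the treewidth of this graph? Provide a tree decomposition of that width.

Treewidth 2.
Bags: B1 = {4, 9, 10}  B2 = {4, 7, 9}  B3 = {2, 7, 9}  B4 = {2, 6, 7}  B5 = {2, 5, 6}  B6 = {1, 5, 6}  B7 = {1, 3, 5}  B8 = {1, 3, 8}
Tree: B1–B2, B2–B3, B3–B4, B4–B5, B5–B6, B6–B7, B7–B8

Every bag has size at most 3, so the width is 3 − 1 = 2 and tw(G) ≤ 2. The edges 10–4–7–9–10 form a cycle, so G is not a tree and its treewidth is at least 2. Hence tw(G) = 2 exactly.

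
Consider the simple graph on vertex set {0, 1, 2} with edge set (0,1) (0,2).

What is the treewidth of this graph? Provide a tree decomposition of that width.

Treewidth 1.
One optimal decomposition is:
Bags: B1 = {0, 2}  B2 = {0, 1}
Tree: B1–B2

Each bag holds 2 vertices, so the decomposition has width 1, which upper-bounds the treewidth. G has an edge, so its treewidth is at least 1. The upper and lower bounds meet at 1, so that is the treewidth.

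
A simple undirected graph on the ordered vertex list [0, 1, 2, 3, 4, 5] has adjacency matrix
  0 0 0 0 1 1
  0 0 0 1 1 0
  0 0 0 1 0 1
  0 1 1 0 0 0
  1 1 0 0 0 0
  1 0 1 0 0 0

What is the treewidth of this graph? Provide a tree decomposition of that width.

Treewidth 2.
Bags: B1 = {0, 4, 5}  B2 = {1, 4, 5}  B3 = {1, 3, 5}  B4 = {2, 3, 5}
Tree: B1–B2, B2–B3, B3–B4

Every bag has size at most 3, so the width is 3 − 1 = 2 and tw(G) ≤ 2. The edges 5–0–4–1–3–2–5 form a cycle, so G is not a tree and its treewidth is at least 2. Hence tw(G) = 2 exactly.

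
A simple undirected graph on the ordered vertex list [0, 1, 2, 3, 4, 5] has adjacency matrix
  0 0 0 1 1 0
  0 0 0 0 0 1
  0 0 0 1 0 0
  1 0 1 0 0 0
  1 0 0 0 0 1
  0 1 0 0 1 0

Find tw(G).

A width-1 tree decomposition is:
Bags: B1 = {1, 5}  B2 = {4, 5}  B3 = {0, 4}  B4 = {0, 3}  B5 = {2, 3}
Tree: B1–B2, B2–B3, B3–B4, B4–B5
Each bag holds 2 vertices, so the decomposition has width 1, which upper-bounds the treewidth. G has an edge, so its treewidth is at least 1. Hence tw(G) = 1 exactly.

1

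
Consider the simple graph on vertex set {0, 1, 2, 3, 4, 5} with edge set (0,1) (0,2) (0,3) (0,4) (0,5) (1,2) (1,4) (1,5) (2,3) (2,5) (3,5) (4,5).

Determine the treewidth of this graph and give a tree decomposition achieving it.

The largest bag has 4 vertices, giving width 3; this decomposition certifies tw(G) ≤ 3. For the lower bound, the 4 vertices {0, 1, 2, 5} are pairwise adjacent, and any tree decomposition puts a clique entirely inside one bag — forcing width ≥ 3. Combining the bounds, tw(G) = 3.

Treewidth 3.
One such decomposition:
Bags: B1 = {0, 1, 4, 5}  B2 = {0, 1, 2, 5}  B3 = {0, 2, 3, 5}
Tree: B1–B2, B2–B3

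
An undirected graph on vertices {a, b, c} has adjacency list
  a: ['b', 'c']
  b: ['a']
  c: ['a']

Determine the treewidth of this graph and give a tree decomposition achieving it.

Treewidth 1.
One optimal decomposition is:
Bags: B1 = {a, b}  B2 = {a, c}
Tree: B1–B2

Each bag holds 2 vertices, so the decomposition has width 1, which upper-bounds the treewidth. G has an edge, so its treewidth is at least 1. Combining the bounds, tw(G) = 1.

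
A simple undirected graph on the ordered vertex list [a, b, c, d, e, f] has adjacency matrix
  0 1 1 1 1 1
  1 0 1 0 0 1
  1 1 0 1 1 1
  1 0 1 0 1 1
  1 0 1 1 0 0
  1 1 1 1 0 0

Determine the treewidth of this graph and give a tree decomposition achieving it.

Every bag has size at most 4, so the width is 4 − 1 = 3 and tw(G) ≤ 3. On the other hand G contains the 4-clique {a, c, d, e}. A clique must lie in a single bag of any decomposition, so no decomposition can have width below 3. Hence tw(G) = 3 exactly.

Treewidth 3.
One optimal decomposition is:
Bags: B1 = {a, b, c, f}  B2 = {a, c, d, f}  B3 = {a, c, d, e}
Tree: B1–B2, B2–B3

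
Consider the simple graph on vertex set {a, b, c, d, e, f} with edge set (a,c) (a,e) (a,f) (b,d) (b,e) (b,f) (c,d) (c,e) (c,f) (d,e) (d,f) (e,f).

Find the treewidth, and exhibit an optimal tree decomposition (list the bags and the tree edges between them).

Treewidth 3.
Bags: B1 = {c, d, e, f}  B2 = {b, d, e, f}  B3 = {a, c, e, f}
Tree: B1–B2, B1–B3

Each bag holds 4 vertices, so the decomposition has width 3, which upper-bounds the treewidth. On the other hand G contains the 4-clique {c, d, e, f}. A clique must lie in a single bag of any decomposition, so no decomposition can have width below 3. Hence tw(G) = 3 exactly.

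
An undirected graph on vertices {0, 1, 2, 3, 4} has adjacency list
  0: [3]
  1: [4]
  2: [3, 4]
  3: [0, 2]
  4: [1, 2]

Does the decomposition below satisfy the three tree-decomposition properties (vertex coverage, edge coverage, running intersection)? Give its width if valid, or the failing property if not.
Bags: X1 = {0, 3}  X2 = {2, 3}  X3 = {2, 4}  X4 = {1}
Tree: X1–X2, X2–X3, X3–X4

No — edge (4,1) lies in no bag.

A tree decomposition must satisfy three properties: every vertex lies in some bag; for every edge, both endpoints lie together in some bag; and for every vertex, the bags containing it form a connected subtree. Here edge (4,1) lies in no bag, so the decomposition is invalid.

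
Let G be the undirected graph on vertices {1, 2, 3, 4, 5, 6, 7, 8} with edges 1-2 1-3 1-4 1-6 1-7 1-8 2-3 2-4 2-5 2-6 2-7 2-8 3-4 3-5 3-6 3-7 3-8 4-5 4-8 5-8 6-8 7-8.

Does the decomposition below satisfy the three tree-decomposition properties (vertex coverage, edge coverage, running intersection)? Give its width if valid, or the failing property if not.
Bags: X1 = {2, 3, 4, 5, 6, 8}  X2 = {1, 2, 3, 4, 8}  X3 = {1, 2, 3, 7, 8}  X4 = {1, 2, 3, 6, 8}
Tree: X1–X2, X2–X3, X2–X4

A tree decomposition must satisfy three properties: every vertex lies in some bag; for every edge, both endpoints lie together in some bag; and for every vertex, the bags containing it form a connected subtree. Here bags containing vertex 6 are not connected in the tree, so the decomposition is invalid.

No — bags containing vertex 6 are not connected in the tree.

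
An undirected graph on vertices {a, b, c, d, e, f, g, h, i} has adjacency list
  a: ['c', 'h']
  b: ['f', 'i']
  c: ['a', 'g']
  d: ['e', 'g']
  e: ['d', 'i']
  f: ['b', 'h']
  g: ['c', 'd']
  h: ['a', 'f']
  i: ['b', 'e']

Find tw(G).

A width-2 tree decomposition is:
Bags: B1 = {d, e, g}  B2 = {e, g, i}  B3 = {b, g, i}  B4 = {b, f, g}  B5 = {f, g, h}  B6 = {a, g, h}  B7 = {a, c, g}
Tree: B1–B2, B2–B3, B3–B4, B4–B5, B5–B6, B6–B7
The largest bag has 3 vertices, giving width 2; this decomposition certifies tw(G) ≤ 2. Since g–d–e–i–b–f–h–a–c–g is a cycle in G, G is not acyclic. Forests are exactly the graphs of treewidth ≤ 1, so tw(G) ≥ 2. Therefore the treewidth is 2.

2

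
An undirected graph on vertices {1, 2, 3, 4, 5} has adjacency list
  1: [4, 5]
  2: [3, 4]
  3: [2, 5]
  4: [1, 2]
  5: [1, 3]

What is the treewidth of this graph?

2

A width-2 tree decomposition is:
Bags: B1 = {2, 3, 4}  B2 = {1, 3, 4}  B3 = {1, 3, 5}
Tree: B1–B2, B2–B3
The largest bag has 3 vertices, giving width 2; this decomposition certifies tw(G) ≤ 2. For the lower bound, G contains the cycle 3–2–4–1–5–3, so G is not a forest; only forests have treewidth ≤ 1, hence tw(G) ≥ 2. Combining the bounds, tw(G) = 2.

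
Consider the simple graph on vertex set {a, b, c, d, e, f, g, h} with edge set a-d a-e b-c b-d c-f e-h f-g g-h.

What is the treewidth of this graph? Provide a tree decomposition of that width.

Treewidth 2.
One optimal decomposition is:
Bags: B1 = {a, e, h}  B2 = {a, g, h}  B3 = {a, f, g}  B4 = {a, c, f}  B5 = {a, b, c}  B6 = {a, b, d}
Tree: B1–B2, B2–B3, B3–B4, B4–B5, B5–B6

The largest bag has 3 vertices, giving width 2; this decomposition certifies tw(G) ≤ 2. The edges a–e–h–g–f–c–b–d–a form a cycle, so G is not a tree and its treewidth is at least 2. Hence tw(G) = 2 exactly.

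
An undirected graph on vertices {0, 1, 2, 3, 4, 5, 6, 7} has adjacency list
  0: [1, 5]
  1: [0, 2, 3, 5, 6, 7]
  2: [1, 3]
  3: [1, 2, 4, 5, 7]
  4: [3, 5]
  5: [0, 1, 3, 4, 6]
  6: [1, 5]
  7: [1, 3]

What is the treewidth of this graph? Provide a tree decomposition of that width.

Each bag holds 3 vertices, so the decomposition has width 2, which upper-bounds the treewidth. On the other hand G contains the 3-clique {0, 1, 5}. A clique must lie in a single bag of any decomposition, so no decomposition can have width below 2. Therefore the treewidth is 2.

Treewidth 2.
One such decomposition:
Bags: B1 = {1, 3, 5}  B2 = {3, 4, 5}  B3 = {1, 3, 7}  B4 = {1, 2, 3}  B5 = {1, 5, 6}  B6 = {0, 1, 5}
Tree: B1–B2, B1–B3, B1–B4, B1–B5, B1–B6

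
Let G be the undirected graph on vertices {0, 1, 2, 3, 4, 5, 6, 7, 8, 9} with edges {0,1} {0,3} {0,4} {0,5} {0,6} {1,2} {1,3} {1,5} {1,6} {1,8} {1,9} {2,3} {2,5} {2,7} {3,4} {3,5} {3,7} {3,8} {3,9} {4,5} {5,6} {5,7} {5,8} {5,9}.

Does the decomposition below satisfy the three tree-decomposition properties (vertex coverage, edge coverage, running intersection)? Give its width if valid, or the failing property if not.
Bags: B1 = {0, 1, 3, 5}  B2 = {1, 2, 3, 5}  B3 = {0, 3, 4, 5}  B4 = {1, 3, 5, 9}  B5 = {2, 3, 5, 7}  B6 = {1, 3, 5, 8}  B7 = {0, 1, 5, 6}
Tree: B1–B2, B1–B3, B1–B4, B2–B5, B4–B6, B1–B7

Every vertex of G appears in some bag (union = {0, 1, 2, 3, 4, 5, 6, 7, 8, 9}); every edge is covered by a bag; and for each vertex v the set of bags containing v is connected in the bag tree. The decomposition is therefore valid. The largest bag has 4 vertices, so the width is 3.

Yes; width 3.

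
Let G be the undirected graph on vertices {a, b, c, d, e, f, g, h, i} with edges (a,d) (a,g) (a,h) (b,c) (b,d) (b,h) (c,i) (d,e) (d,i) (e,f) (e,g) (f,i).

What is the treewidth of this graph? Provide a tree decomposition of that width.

Each bag holds 4 vertices, so the decomposition has width 3, which upper-bounds the treewidth. For the lower bound: the 4 vertex sets {c,f,i}, {e}, {d}, {a,b,g,h} are disjoint, each induces a connected subgraph, and every pair is joined by at least one edge of G. Contracting each set to a single vertex therefore yields K_{4} as a minor, and since treewidth is minor-monotone, tw(G) ≥ tw(K_{4}) = 3. Hence tw(G) = 3 exactly.

Treewidth 3.
One such decomposition:
Bags: B1 = {c, e, f, i}  B2 = {c, d, e, i}  B3 = {b, c, d, e}  B4 = {b, d, e, g}  B5 = {a, b, d, g}  B6 = {a, b, g, h}
Tree: B1–B2, B2–B3, B3–B4, B4–B5, B5–B6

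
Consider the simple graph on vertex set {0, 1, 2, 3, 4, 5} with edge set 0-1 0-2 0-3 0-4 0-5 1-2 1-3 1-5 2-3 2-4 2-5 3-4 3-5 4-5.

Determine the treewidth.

A width-4 tree decomposition is:
Bags: B1 = {0, 2, 3, 4, 5}  B2 = {0, 1, 2, 3, 5}
Tree: B1–B2
Each bag holds 5 vertices, so the decomposition has width 4, which upper-bounds the treewidth. Conversely, {0, 1, 2, 3, 5} is a clique of size 5, and the vertices of any clique must share a bag in every tree decomposition; so some bag has ≥ 5 vertices and tw(G) ≥ 4. Combining the bounds, tw(G) = 4.

4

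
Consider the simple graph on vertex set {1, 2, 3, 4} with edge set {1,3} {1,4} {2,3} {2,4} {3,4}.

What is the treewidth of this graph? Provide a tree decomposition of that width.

The largest bag has 3 vertices, giving width 2; this decomposition certifies tw(G) ≤ 2. For the lower bound, the 3 vertices {1, 3, 4} are pairwise adjacent, and any tree decomposition puts a clique entirely inside one bag — forcing width ≥ 2. Combining the bounds, tw(G) = 2.

Treewidth 2.
Bags: B1 = {2, 3, 4}  B2 = {1, 3, 4}
Tree: B1–B2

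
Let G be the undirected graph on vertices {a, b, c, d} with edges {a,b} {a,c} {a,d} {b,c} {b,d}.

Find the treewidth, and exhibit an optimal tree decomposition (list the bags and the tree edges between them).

Every bag has size at most 3, so the width is 3 − 1 = 2 and tw(G) ≤ 2. Conversely, {a, b, d} is a clique of size 3, and the vertices of any clique must share a bag in every tree decomposition; so some bag has ≥ 3 vertices and tw(G) ≥ 2. Therefore the treewidth is 2.

Treewidth 2.
One optimal decomposition is:
Bags: B1 = {a, b, c}  B2 = {a, b, d}
Tree: B1–B2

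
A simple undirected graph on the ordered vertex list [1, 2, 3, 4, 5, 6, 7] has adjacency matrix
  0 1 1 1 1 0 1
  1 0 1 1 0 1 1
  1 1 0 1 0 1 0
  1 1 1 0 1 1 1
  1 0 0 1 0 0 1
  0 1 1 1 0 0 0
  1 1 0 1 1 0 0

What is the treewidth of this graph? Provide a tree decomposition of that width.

Treewidth 3.
One such decomposition:
Bags: B1 = {1, 2, 3, 4}  B2 = {1, 2, 4, 7}  B3 = {2, 3, 4, 6}  B4 = {1, 4, 5, 7}
Tree: B1–B2, B1–B3, B2–B4

The largest bag has 4 vertices, giving width 3; this decomposition certifies tw(G) ≤ 3. Conversely, {1, 2, 3, 4} is a clique of size 4, and the vertices of any clique must share a bag in every tree decomposition; so some bag has ≥ 4 vertices and tw(G) ≥ 3. Hence tw(G) = 3 exactly.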